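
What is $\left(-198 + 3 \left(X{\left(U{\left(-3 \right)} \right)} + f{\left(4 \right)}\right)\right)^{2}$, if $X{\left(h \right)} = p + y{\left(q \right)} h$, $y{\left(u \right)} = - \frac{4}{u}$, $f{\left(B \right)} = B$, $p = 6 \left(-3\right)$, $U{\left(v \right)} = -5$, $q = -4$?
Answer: $65025$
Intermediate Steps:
$p = -18$
$X{\left(h \right)} = -18 + h$ ($X{\left(h \right)} = -18 + - \frac{4}{-4} h = -18 + \left(-4\right) \left(- \frac{1}{4}\right) h = -18 + 1 h = -18 + h$)
$\left(-198 + 3 \left(X{\left(U{\left(-3 \right)} \right)} + f{\left(4 \right)}\right)\right)^{2} = \left(-198 + 3 \left(\left(-18 - 5\right) + 4\right)\right)^{2} = \left(-198 + 3 \left(-23 + 4\right)\right)^{2} = \left(-198 + 3 \left(-19\right)\right)^{2} = \left(-198 - 57\right)^{2} = \left(-255\right)^{2} = 65025$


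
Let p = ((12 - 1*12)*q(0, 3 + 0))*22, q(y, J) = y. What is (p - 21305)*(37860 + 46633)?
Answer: -1800123365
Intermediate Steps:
p = 0 (p = ((12 - 1*12)*0)*22 = ((12 - 12)*0)*22 = (0*0)*22 = 0*22 = 0)
(p - 21305)*(37860 + 46633) = (0 - 21305)*(37860 + 46633) = -21305*84493 = -1800123365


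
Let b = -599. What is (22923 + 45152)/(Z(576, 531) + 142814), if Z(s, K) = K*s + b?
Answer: 68075/448071 ≈ 0.15193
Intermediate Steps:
Z(s, K) = -599 + K*s (Z(s, K) = K*s - 599 = -599 + K*s)
(22923 + 45152)/(Z(576, 531) + 142814) = (22923 + 45152)/((-599 + 531*576) + 142814) = 68075/((-599 + 305856) + 142814) = 68075/(305257 + 142814) = 68075/448071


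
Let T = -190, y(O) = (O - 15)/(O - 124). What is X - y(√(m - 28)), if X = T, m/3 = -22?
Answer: -1470627/7735 + 109*I*√94/15470 ≈ -190.13 + 0.068313*I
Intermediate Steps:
m = -66 (m = 3*(-22) = -66)
y(O) = (-15 + O)/(-124 + O)
X = -190
X - y(√(m - 28)) = -190 - (-15 + √(-66 - 28))/(-124 + √(-66 - 28)) = -190 - (-15 + √(-94))/(-124 + √(-94)) = -190 - (-15 + I*√94)/(-124 + I*√94)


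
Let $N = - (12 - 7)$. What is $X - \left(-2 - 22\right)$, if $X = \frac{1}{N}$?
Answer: $\frac{119}{5} \approx 23.8$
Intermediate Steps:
$N = -5$ ($N = \left(-1\right) 5 = -5$)
$X = - \frac{1}{5}$ ($X = \frac{1}{-5} = - \frac{1}{5} \approx -0.2$)
$X - \left(-2 - 22\right) = - \frac{1}{5} - \left(-2 - 22\right) = - \frac{1}{5} - -24 = - \frac{1}{5} + 24 = \frac{119}{5}$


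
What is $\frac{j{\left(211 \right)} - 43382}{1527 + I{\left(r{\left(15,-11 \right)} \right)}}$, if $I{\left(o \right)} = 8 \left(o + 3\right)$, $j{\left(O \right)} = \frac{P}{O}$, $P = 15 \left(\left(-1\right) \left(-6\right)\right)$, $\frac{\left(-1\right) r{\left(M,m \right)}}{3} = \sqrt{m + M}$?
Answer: $- \frac{9153512}{317133} \approx -28.863$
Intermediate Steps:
$r{\left(M,m \right)} = - 3 \sqrt{M + m}$ ($r{\left(M,m \right)} = - 3 \sqrt{m + M} = - 3 \sqrt{M + m}$)
$P = 90$ ($P = 15 \cdot 6 = 90$)
$j{\left(O \right)} = \frac{90}{O}$
$I{\left(o \right)} = 24 + 8 o$ ($I{\left(o \right)} = 8 \left(3 + o\right) = 24 + 8 o$)
$\frac{j{\left(211 \right)} - 43382}{1527 + I{\left(r{\left(15,-11 \right)} \right)}} = \frac{\frac{90}{211} - 43382}{1527 + \left(24 + 8 \left(- 3 \sqrt{15 - 11}\right)\right)} = \frac{90 \cdot \frac{1}{211} - 43382}{1527 + \left(24 + 8 \left(- 3 \sqrt{4}\right)\right)} = \frac{\frac{90}{211} - 43382}{1527 + \left(24 + 8 \left(\left(-3\right) 2\right)\right)} = - \frac{9153512}{211 \left(1527 + \left(24 + 8 \left(-6\right)\right)\right)} = - \frac{9153512}{211 \left(1527 + \left(24 - 48\right)\right)} = - \frac{9153512}{211 \left(1527 - 24\right)} = - \frac{9153512}{211 \cdot 1503} = \left(- \frac{9153512}{211}\right) \frac{1}{1503} = - \frac{9153512}{317133}$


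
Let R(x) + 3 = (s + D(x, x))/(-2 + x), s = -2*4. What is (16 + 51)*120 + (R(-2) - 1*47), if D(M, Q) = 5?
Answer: 31963/4 ≈ 7990.8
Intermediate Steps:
s = -8
R(x) = -3 - 3/(-2 + x) (R(x) = -3 + (-8 + 5)/(-2 + x) = -3 - 3/(-2 + x))
(16 + 51)*120 + (R(-2) - 1*47) = (16 + 51)*120 + (3*(1 - 1*(-2))/(-2 - 2) - 1*47) = 67*120 + (3*(1 + 2)/(-4) - 47) = 8040 + (3*(-¼)*3 - 47) = 8040 + (-9/4 - 47) = 8040 - 197/4 = 31963/4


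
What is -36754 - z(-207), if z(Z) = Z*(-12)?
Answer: -39238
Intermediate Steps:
z(Z) = -12*Z
-36754 - z(-207) = -36754 - (-12)*(-207) = -36754 - 1*2484 = -36754 - 2484 = -39238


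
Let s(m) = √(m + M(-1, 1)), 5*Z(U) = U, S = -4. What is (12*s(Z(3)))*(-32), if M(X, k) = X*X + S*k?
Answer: -768*I*√15/5 ≈ -594.89*I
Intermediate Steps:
Z(U) = U/5
M(X, k) = X² - 4*k (M(X, k) = X*X - 4*k = X² - 4*k)
s(m) = √(-3 + m) (s(m) = √(m + ((-1)² - 4*1)) = √(m + (1 - 4)) = √(m - 3) = √(-3 + m))
(12*s(Z(3)))*(-32) = (12*√(-3 + (⅕)*3))*(-32) = (12*√(-3 + ⅗))*(-32) = (12*√(-12/5))*(-32) = (12*(2*I*√15/5))*(-32) = (24*I*√15/5)*(-32) = -768*I*√15/5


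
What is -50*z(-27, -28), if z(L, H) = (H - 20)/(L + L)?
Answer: -400/9 ≈ -44.444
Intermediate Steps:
z(L, H) = (-20 + H)/(2*L) (z(L, H) = (-20 + H)/((2*L)) = (-20 + H)*(1/(2*L)) = (-20 + H)/(2*L))
-50*z(-27, -28) = -25*(-20 - 28)/(-27) = -25*(-1)*(-48)/27 = -50*8/9 = -400/9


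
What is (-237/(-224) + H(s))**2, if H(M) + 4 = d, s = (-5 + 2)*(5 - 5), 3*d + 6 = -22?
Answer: 68046001/451584 ≈ 150.68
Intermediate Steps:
d = -28/3 (d = -2 + (1/3)*(-22) = -2 - 22/3 = -28/3 ≈ -9.3333)
s = 0 (s = -3*0 = 0)
H(M) = -40/3 (H(M) = -4 - 28/3 = -40/3)
(-237/(-224) + H(s))**2 = (-237/(-224) - 40/3)**2 = (-237*(-1/224) - 40/3)**2 = (237/224 - 40/3)**2 = (-8249/672)**2 = 68046001/451584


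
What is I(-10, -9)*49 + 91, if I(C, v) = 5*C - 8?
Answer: -2751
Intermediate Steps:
I(C, v) = -8 + 5*C
I(-10, -9)*49 + 91 = (-8 + 5*(-10))*49 + 91 = (-8 - 50)*49 + 91 = -58*49 + 91 = -2842 + 91 = -2751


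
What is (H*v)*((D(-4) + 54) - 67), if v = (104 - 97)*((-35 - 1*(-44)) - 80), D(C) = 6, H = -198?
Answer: -688842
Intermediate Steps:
v = -497 (v = 7*((-35 + 44) - 80) = 7*(9 - 80) = 7*(-71) = -497)
(H*v)*((D(-4) + 54) - 67) = (-198*(-497))*((6 + 54) - 67) = 98406*(60 - 67) = 98406*(-7) = -688842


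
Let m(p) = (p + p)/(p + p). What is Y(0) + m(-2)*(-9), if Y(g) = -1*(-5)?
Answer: -4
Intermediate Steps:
Y(g) = 5
m(p) = 1 (m(p) = (2*p)/((2*p)) = (2*p)*(1/(2*p)) = 1)
Y(0) + m(-2)*(-9) = 5 + 1*(-9) = 5 - 9 = -4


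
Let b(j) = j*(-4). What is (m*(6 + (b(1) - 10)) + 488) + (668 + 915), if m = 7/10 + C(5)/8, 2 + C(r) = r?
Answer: 10312/5 ≈ 2062.4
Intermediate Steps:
b(j) = -4*j
C(r) = -2 + r
m = 43/40 (m = 7/10 + (-2 + 5)/8 = 7*(1/10) + 3*(1/8) = 7/10 + 3/8 = 43/40 ≈ 1.0750)
(m*(6 + (b(1) - 10)) + 488) + (668 + 915) = (43*(6 + (-4*1 - 10))/40 + 488) + (668 + 915) = (43*(6 + (-4 - 10))/40 + 488) + 1583 = (43*(6 - 14)/40 + 488) + 1583 = ((43/40)*(-8) + 488) + 1583 = (-43/5 + 488) + 1583 = 2397/5 + 1583 = 10312/5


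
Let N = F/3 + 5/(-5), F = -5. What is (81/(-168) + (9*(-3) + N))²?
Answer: 25654225/28224 ≈ 908.95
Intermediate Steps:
N = -8/3 (N = -5/3 + 5/(-5) = -5*⅓ + 5*(-⅕) = -5/3 - 1 = -8/3 ≈ -2.6667)
(81/(-168) + (9*(-3) + N))² = (81/(-168) + (9*(-3) - 8/3))² = (81*(-1/168) + (-27 - 8/3))² = (-27/56 - 89/3)² = (-5065/168)² = 25654225/28224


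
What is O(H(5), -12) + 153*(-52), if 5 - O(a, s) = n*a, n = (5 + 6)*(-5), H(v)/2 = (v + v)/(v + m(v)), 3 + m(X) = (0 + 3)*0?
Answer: -7401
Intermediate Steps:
m(X) = -3 (m(X) = -3 + (0 + 3)*0 = -3 + 3*0 = -3 + 0 = -3)
H(v) = 4*v/(-3 + v) (H(v) = 2*((v + v)/(v - 3)) = 2*((2*v)/(-3 + v)) = 2*(2*v/(-3 + v)) = 4*v/(-3 + v))
n = -55 (n = 11*(-5) = -55)
O(a, s) = 5 + 55*a (O(a, s) = 5 - (-55)*a = 5 + 55*a)
O(H(5), -12) + 153*(-52) = (5 + 55*(4*5/(-3 + 5))) + 153*(-52) = (5 + 55*(4*5/2)) - 7956 = (5 + 55*(4*5*(½))) - 7956 = (5 + 55*10) - 7956 = (5 + 550) - 7956 = 555 - 7956 = -7401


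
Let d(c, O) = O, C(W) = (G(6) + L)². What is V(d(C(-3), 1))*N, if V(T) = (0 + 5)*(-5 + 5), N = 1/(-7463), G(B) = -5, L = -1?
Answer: 0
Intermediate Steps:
C(W) = 36 (C(W) = (-5 - 1)² = (-6)² = 36)
N = -1/7463 ≈ -0.00013399
V(T) = 0 (V(T) = 5*0 = 0)
V(d(C(-3), 1))*N = 0*(-1/7463) = 0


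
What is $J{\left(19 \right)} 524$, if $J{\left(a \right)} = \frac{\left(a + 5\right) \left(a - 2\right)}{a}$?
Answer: $\frac{213792}{19} \approx 11252.0$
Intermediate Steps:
$J{\left(a \right)} = \frac{\left(-2 + a\right) \left(5 + a\right)}{a}$ ($J{\left(a \right)} = \frac{\left(5 + a\right) \left(-2 + a\right)}{a} = \frac{\left(-2 + a\right) \left(5 + a\right)}{a}$)
$J{\left(19 \right)} 524 = \left(3 + 19 - \frac{10}{19}\right) 524 = \frac{408}{19} \cdot 524 = \frac{213792}{19}$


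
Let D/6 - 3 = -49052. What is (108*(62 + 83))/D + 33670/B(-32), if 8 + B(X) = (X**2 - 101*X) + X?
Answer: 820238035/103395292 ≈ 7.9330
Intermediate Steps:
B(X) = -8 + X**2 - 100*X (B(X) = -8 + ((X**2 - 101*X) + X) = -8 + (X**2 - 100*X) = -8 + X**2 - 100*X)
D = -294294 (D = 18 + 6*(-49052) = 18 - 294312 = -294294)
(108*(62 + 83))/D + 33670/B(-32) = (108*(62 + 83))/(-294294) + 33670/(-8 + (-32)**2 - 100*(-32)) = (108*145)*(-1/294294) + 33670/(-8 + 1024 + 3200) = 15660*(-1/294294) + 33670/4216 = -2610/49049 + 33670*(1/4216) = -2610/49049 + 16835/2108 = 820238035/103395292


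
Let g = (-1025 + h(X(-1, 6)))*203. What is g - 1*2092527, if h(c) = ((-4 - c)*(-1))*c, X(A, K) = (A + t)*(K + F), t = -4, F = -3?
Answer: -2267107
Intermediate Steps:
X(A, K) = (-4 + A)*(-3 + K) (X(A, K) = (A - 4)*(K - 3) = (-4 + A)*(-3 + K))
h(c) = c*(4 + c) (h(c) = (4 + c)*c = c*(4 + c))
g = -174580 (g = (-1025 + (12 - 4*6 - 3*(-1) - 1*6)*(4 + (12 - 4*6 - 3*(-1) - 1*6)))*203 = (-1025 + (12 - 24 + 3 - 6)*(4 + (12 - 24 + 3 - 6)))*203 = (-1025 - 15*(4 - 15))*203 = (-1025 - 15*(-11))*203 = (-1025 + 165)*203 = -860*203 = -174580)
g - 1*2092527 = -174580 - 1*2092527 = -174580 - 2092527 = -2267107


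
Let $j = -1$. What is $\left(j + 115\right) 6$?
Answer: $684$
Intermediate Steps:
$\left(j + 115\right) 6 = \left(-1 + 115\right) 6 = 114 \cdot 6 = 684$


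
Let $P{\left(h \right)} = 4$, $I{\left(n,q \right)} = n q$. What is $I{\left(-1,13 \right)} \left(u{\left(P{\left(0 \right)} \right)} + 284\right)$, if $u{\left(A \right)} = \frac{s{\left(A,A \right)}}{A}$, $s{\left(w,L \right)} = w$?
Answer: $-3705$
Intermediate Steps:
$u{\left(A \right)} = 1$ ($u{\left(A \right)} = \frac{A}{A} = 1$)
$I{\left(-1,13 \right)} \left(u{\left(P{\left(0 \right)} \right)} + 284\right) = \left(-1\right) 13 \left(1 + 284\right) = \left(-13\right) 285 = -3705$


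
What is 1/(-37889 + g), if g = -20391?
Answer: -1/58280 ≈ -1.7159e-5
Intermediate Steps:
1/(-37889 + g) = 1/(-37889 - 20391) = 1/(-58280) = -1/58280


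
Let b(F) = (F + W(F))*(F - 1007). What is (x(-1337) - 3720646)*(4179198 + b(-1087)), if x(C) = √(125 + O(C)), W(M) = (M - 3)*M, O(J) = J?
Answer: 9207031133484024 - 4949157288*I*√303 ≈ 9.207e+15 - 8.6149e+10*I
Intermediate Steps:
W(M) = M*(-3 + M) (W(M) = (-3 + M)*M = M*(-3 + M))
x(C) = √(125 + C)
b(F) = (-1007 + F)*(F + F*(-3 + F)) (b(F) = (F + F*(-3 + F))*(F - 1007) = (F + F*(-3 + F))*(-1007 + F) = (-1007 + F)*(F + F*(-3 + F)))
(x(-1337) - 3720646)*(4179198 + b(-1087)) = (√(125 - 1337) - 3720646)*(4179198 - 1087*(2014 + (-1087)² - 1009*(-1087))) = (√(-1212) - 3720646)*(4179198 - 1087*(2014 + 1181569 + 1096783)) = (2*I*√303 - 3720646)*(4179198 - 1087*2280366) = (-3720646 + 2*I*√303)*(4179198 - 2478757842) = (-3720646 + 2*I*√303)*(-2474578644) = 9207031133484024 - 4949157288*I*√303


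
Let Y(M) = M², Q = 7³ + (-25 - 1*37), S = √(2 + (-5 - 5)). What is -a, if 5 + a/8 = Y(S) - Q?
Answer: 2352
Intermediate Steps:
S = 2*I*√2 (S = √(2 - 10) = √(-8) = 2*I*√2 ≈ 2.8284*I)
Q = 281 (Q = 343 + (-25 - 37) = 343 - 62 = 281)
a = -2352 (a = -40 + 8*((2*I*√2)² - 1*281) = -40 + 8*(-8 - 281) = -40 + 8*(-289) = -40 - 2312 = -2352)
-a = -1*(-2352) = 2352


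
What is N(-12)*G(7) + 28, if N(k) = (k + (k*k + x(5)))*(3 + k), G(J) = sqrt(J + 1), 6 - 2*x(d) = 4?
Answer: 28 - 2394*sqrt(2) ≈ -3357.6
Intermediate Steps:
x(d) = 1 (x(d) = 3 - 1/2*4 = 3 - 2 = 1)
G(J) = sqrt(1 + J)
N(k) = (3 + k)*(1 + k + k**2) (N(k) = (k + (k*k + 1))*(3 + k) = (k + (k**2 + 1))*(3 + k) = (k + (1 + k**2))*(3 + k) = (1 + k + k**2)*(3 + k) = (3 + k)*(1 + k + k**2))
N(-12)*G(7) + 28 = (3 + (-12)**3 + 4*(-12) + 4*(-12)**2)*sqrt(1 + 7) + 28 = (3 - 1728 - 48 + 4*144)*sqrt(8) + 28 = (3 - 1728 - 48 + 576)*(2*sqrt(2)) + 28 = -2394*sqrt(2) + 28 = 28 - 2394*sqrt(2)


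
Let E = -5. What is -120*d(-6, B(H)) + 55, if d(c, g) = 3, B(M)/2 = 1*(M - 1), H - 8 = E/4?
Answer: -305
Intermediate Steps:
H = 27/4 (H = 8 - 5/4 = 27/4 ≈ 6.7500)
B(M) = -2 + 2*M (B(M) = 2*(1*(M - 1)) = 2*(1*(-1 + M)) = 2*(-1 + M) = -2 + 2*M)
-120*d(-6, B(H)) + 55 = -120*3 + 55 = -360 + 55 = -305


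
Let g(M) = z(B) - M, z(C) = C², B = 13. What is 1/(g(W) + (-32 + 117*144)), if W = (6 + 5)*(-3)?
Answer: 1/17018 ≈ 5.8761e-5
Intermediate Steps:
W = -33 (W = 11*(-3) = -33)
g(M) = 169 - M (g(M) = 13² - M = 169 - M)
1/(g(W) + (-32 + 117*144)) = 1/((169 - 1*(-33)) + (-32 + 117*144)) = 1/((169 + 33) + (-32 + 16848)) = 1/(202 + 16816) = 1/17018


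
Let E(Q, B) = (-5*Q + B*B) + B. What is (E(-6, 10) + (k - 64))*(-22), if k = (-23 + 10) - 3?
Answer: -1320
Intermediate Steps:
E(Q, B) = B + B**2 - 5*Q (E(Q, B) = (-5*Q + B**2) + B = (B**2 - 5*Q) + B = B + B**2 - 5*Q)
k = -16 (k = -13 - 3 = -16)
(E(-6, 10) + (k - 64))*(-22) = ((10 + 10**2 - 5*(-6)) + (-16 - 64))*(-22) = ((10 + 100 + 30) - 80)*(-22) = (140 - 80)*(-22) = 60*(-22) = -1320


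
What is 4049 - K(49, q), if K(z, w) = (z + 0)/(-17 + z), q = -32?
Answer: 129519/32 ≈ 4047.5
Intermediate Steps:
K(z, w) = z/(-17 + z)
4049 - K(49, q) = 4049 - 49/(-17 + 49) = 4049 - 49/32 = 129519/32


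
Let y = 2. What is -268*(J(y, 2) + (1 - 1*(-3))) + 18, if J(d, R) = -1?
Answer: -786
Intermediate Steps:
-268*(J(y, 2) + (1 - 1*(-3))) + 18 = -268*(-1 + (1 - 1*(-3))) + 18 = -268*(-1 + (1 + 3)) + 18 = -268*(-1 + 4) + 18 = -268*3 + 18 = -134*6 + 18 = -804 + 18 = -786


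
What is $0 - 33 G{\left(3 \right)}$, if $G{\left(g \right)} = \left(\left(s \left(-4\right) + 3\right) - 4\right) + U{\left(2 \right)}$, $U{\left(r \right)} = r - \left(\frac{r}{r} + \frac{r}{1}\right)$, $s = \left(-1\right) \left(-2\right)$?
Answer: $330$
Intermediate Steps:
$s = 2$
$U{\left(r \right)} = -1$ ($U{\left(r \right)} = r - \left(1 + r 1\right) = r - \left(1 + r\right) = -1$)
$G{\left(g \right)} = -10$ ($G{\left(g \right)} = \left(\left(2 \left(-4\right) + 3\right) - 4\right) - 1 = \left(\left(-8 + 3\right) - 4\right) - 1 = \left(-5 - 4\right) - 1 = -9 - 1 = -10$)
$0 - 33 G{\left(3 \right)} = 0 - -330 = 0 + 330 = 330$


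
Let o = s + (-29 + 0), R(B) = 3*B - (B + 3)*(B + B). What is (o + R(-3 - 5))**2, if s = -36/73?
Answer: 94965025/5329 ≈ 17820.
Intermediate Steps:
s = -36/73 (s = -36*1/73 = -36/73 ≈ -0.49315)
R(B) = 3*B - 2*B*(3 + B) (R(B) = 3*B - (3 + B)*2*B = 3*B - 2*B*(3 + B))
o = -2153/73 (o = -36/73 + (-29 + 0) = -36/73 - 29 = -2153/73 ≈ -29.493)
(o + R(-3 - 5))**2 = (-2153/73 - (-3 - 5)*(3 + 2*(-3 - 5)))**2 = (-2153/73 - 1*(-8)*(3 + 2*(-8)))**2 = (-2153/73 - 1*(-8)*(3 - 16))**2 = (-2153/73 - 1*(-8)*(-13))**2 = (-2153/73 - 104)**2 = (-9745/73)**2 = 94965025/5329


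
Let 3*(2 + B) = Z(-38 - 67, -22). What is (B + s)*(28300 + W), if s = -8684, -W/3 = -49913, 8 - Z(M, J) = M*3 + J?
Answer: -1525972269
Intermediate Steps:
Z(M, J) = 8 - J - 3*M (Z(M, J) = 8 - (M*3 + J) = 8 - (3*M + J) = 8 - (J + 3*M) = 8 + (-J - 3*M) = 8 - J - 3*M)
B = 113 (B = -2 + (8 - 1*(-22) - 3*(-38 - 67))/3 = -2 + (8 + 22 - 3*(-105))/3 = -2 + (8 + 22 + 315)/3 = -2 + (1/3)*345 = -2 + 115 = 113)
W = 149739 (W = -3*(-49913) = 149739)
(B + s)*(28300 + W) = (113 - 8684)*(28300 + 149739) = -8571*178039 = -1525972269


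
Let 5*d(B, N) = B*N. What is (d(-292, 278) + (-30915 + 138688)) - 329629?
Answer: -1190456/5 ≈ -2.3809e+5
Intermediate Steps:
d(B, N) = B*N/5 (d(B, N) = (B*N)/5 = B*N/5)
(d(-292, 278) + (-30915 + 138688)) - 329629 = ((1/5)*(-292)*278 + (-30915 + 138688)) - 329629 = (-81176/5 + 107773) - 329629 = 457689/5 - 329629 = -1190456/5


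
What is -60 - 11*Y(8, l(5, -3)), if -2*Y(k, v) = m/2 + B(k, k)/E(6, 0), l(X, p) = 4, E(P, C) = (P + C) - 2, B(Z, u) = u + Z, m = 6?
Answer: -43/2 ≈ -21.500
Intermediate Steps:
B(Z, u) = Z + u
E(P, C) = -2 + C + P (E(P, C) = (C + P) - 2 = -2 + C + P)
Y(k, v) = -3/2 - k/4 (Y(k, v) = -(6/2 + (k + k)/(-2 + 0 + 6))/2 = -(6*(½) + (2*k)/4)/2 = -(3 + (2*k)*(¼))/2 = -(3 + k/2)/2 = -3/2 - k/4)
-60 - 11*Y(8, l(5, -3)) = -60 - 11*(-3/2 - ¼*8) = -60 - 11*(-3/2 - 2) = -60 - 11*(-7/2) = -60 + 77/2 = -43/2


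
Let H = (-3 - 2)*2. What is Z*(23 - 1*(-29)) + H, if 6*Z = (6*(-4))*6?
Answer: -1258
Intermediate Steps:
Z = -24 (Z = ((6*(-4))*6)/6 = (-24*6)/6 = (⅙)*(-144) = -24)
H = -10 (H = -5*2 = -10)
Z*(23 - 1*(-29)) + H = -24*(23 - 1*(-29)) - 10 = -24*(23 + 29) - 10 = -24*52 - 10 = -1248 - 10 = -1258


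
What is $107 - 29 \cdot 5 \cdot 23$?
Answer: $-3228$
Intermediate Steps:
$107 - 29 \cdot 5 \cdot 23 = 107 - 3335 = -3228$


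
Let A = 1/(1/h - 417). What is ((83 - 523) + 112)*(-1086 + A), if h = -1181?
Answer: 87712495396/246239 ≈ 3.5621e+5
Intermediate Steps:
A = -1181/492478 (A = 1/(1/(-1181) - 417) = 1/(-1/1181 - 417) = 1/(-492478/1181) = -1181/492478 ≈ -0.0023981)
((83 - 523) + 112)*(-1086 + A) = ((83 - 523) + 112)*(-1086 - 1181/492478) = (-440 + 112)*(-534832289/492478) = -328*(-534832289/492478) = 87712495396/246239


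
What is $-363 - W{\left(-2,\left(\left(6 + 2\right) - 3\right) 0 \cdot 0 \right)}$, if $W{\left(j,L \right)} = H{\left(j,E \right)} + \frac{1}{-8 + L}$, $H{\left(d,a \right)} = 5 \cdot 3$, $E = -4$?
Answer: $- \frac{3023}{8} \approx -377.88$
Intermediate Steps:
$H{\left(d,a \right)} = 15$
$W{\left(j,L \right)} = 15 + \frac{1}{-8 + L}$
$-363 - W{\left(-2,\left(\left(6 + 2\right) - 3\right) 0 \cdot 0 \right)} = -363 - \frac{-119 + 15 \left(\left(6 + 2\right) - 3\right) 0 \cdot 0}{-8 + \left(\left(6 + 2\right) - 3\right) 0 \cdot 0} = -363 - \frac{-119 + 15 \left(8 - 3\right) 0 \cdot 0}{-8 + \left(8 - 3\right) 0 \cdot 0} = -363 - \frac{-119 + 15 \cdot 5 \cdot 0 \cdot 0}{-8 + 5 \cdot 0 \cdot 0} = -363 - \frac{-119 + 15 \cdot 0 \cdot 0}{-8 + 0 \cdot 0} = -363 - \frac{-119 + 15 \cdot 0}{-8 + 0} = -363 - \frac{-119 + 0}{-8} = -363 - \left(- \frac{1}{8}\right) \left(-119\right) = -363 - \frac{119}{8} = - \frac{3023}{8}$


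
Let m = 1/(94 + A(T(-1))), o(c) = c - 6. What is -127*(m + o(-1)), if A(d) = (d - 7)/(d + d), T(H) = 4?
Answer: 664845/749 ≈ 887.64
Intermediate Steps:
A(d) = (-7 + d)/(2*d) (A(d) = (-7 + d)/((2*d)) = (-7 + d)*(1/(2*d)) = (-7 + d)/(2*d))
o(c) = -6 + c
m = 8/749 (m = 1/(94 + (½)*(-7 + 4)/4) = 1/(94 + (½)*(¼)*(-3)) = 1/(94 - 3/8) = 1/(749/8) = 8/749 ≈ 0.010681)
-127*(m + o(-1)) = -127*(8/749 + (-6 - 1)) = -127*(8/749 - 7) = -127*(-5235/749) = 664845/749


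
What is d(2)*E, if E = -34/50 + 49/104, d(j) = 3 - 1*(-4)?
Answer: -3801/2600 ≈ -1.4619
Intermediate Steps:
d(j) = 7 (d(j) = 3 + 4 = 7)
E = -543/2600 (E = -34*1/50 + 49*(1/104) = -17/25 + 49/104 = -543/2600 ≈ -0.20885)
d(2)*E = 7*(-543/2600) = -3801/2600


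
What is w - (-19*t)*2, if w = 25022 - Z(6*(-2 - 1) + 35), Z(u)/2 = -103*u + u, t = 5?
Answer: 28680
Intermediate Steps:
Z(u) = -204*u (Z(u) = 2*(-103*u + u) = 2*(-102*u) = -204*u)
w = 28490 (w = 25022 - (-204)*(6*(-2 - 1) + 35) = 25022 - (-204)*(6*(-3) + 35) = 25022 - (-204)*(-18 + 35) = 25022 - (-204)*17 = 25022 - 1*(-3468) = 25022 + 3468 = 28490)
w - (-19*t)*2 = 28490 - (-19*5)*2 = 28490 - (-95)*2 = 28490 - 1*(-190) = 28490 + 190 = 28680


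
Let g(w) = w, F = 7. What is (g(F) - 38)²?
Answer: 961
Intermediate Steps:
(g(F) - 38)² = (7 - 38)² = (-31)² = 961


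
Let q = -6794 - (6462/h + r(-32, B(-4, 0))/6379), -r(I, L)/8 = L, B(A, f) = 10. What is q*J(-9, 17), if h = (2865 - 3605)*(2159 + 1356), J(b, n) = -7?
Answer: 394550208883257/8296208450 ≈ 47558.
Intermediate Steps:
r(I, L) = -8*L
h = -2601100 (h = -740*3515 = -2601100)
q = -56364315554751/8296208450 (q = -6794 - (6462/(-2601100) - 8*10/6379) = -6794 - (6462*(-1/2601100) - 80*1/6379) = -6794 - (-3231/1300550 - 80/6379) = -6794 - 1*(-124654549/8296208450) = -6794 + 124654549/8296208450 = -56364315554751/8296208450 ≈ -6794.0)
q*J(-9, 17) = -56364315554751/8296208450*(-7) = 394550208883257/8296208450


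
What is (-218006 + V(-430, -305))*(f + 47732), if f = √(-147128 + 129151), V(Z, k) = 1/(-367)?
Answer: -3818951545596/367 - 80008203*I*√17977/367 ≈ -1.0406e+10 - 2.923e+7*I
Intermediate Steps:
V(Z, k) = -1/367
f = I*√17977 (f = √(-17977) = I*√17977 ≈ 134.08*I)
(-218006 + V(-430, -305))*(f + 47732) = (-218006 - 1/367)*(I*√17977 + 47732) = -80008203*(47732 + I*√17977)/367 = -3818951545596/367 - 80008203*I*√17977/367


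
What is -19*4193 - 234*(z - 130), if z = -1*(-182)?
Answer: -91835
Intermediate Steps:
z = 182
-19*4193 - 234*(z - 130) = -19*4193 - 234*(182 - 130) = -79667 - 234*52 = -79667 - 12168 = -91835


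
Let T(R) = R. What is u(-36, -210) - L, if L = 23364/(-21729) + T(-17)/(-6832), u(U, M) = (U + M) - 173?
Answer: -20680785259/49484176 ≈ -417.93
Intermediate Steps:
u(U, M) = -173 + M + U (u(U, M) = (M + U) - 173 = -173 + M + U)
L = -53084485/49484176 (L = 23364/(-21729) - 17/(-6832) = 23364*(-1/21729) - 17*(-1/6832) = -7788/7243 + 17/6832 = -53084485/49484176 ≈ -1.0728)
u(-36, -210) - L = (-173 - 210 - 36) - 1*(-53084485/49484176) = -419 + 53084485/49484176 = -20680785259/49484176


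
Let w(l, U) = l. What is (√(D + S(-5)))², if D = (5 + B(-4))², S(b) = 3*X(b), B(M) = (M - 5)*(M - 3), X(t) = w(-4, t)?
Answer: 4612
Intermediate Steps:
X(t) = -4
B(M) = (-5 + M)*(-3 + M)
S(b) = -12 (S(b) = 3*(-4) = -12)
D = 4624 (D = (5 + (15 + (-4)² - 8*(-4)))² = (5 + (15 + 16 + 32))² = (5 + 63)² = 68² = 4624)
(√(D + S(-5)))² = (√(4624 - 12))² = (√4612)² = (2*√1153)² = 4612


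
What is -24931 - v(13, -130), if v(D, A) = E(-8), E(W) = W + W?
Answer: -24915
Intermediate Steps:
E(W) = 2*W
v(D, A) = -16 (v(D, A) = 2*(-8) = -16)
-24931 - v(13, -130) = -24931 - 1*(-16) = -24931 + 16 = -24915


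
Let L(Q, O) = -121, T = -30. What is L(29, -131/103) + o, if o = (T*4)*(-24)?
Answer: 2759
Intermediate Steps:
o = 2880 (o = -30*4*(-24) = -120*(-24) = 2880)
L(29, -131/103) + o = -121 + 2880 = 2759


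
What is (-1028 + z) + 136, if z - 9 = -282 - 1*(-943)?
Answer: -222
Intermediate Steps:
z = 670 (z = 9 + (-282 - 1*(-943)) = 9 + (-282 + 943) = 9 + 661 = 670)
(-1028 + z) + 136 = (-1028 + 670) + 136 = -358 + 136 = -222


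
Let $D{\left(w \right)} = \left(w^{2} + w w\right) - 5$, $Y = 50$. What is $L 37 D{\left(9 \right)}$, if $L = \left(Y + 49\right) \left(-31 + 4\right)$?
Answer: $-15527457$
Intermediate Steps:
$L = -2673$ ($L = \left(50 + 49\right) \left(-31 + 4\right) = 99 \left(-27\right) = -2673$)
$D{\left(w \right)} = -5 + 2 w^{2}$ ($D{\left(w \right)} = \left(w^{2} + w^{2}\right) - 5 = 2 w^{2} - 5 = -5 + 2 w^{2}$)
$L 37 D{\left(9 \right)} = \left(-2673\right) 37 \left(-5 + 2 \cdot 9^{2}\right) = - 98901 \left(-5 + 2 \cdot 81\right) = - 98901 \left(-5 + 162\right) = \left(-98901\right) 157 = -15527457$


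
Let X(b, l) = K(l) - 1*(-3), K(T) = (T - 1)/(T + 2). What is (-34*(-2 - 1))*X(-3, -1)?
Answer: 102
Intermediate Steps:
K(T) = (-1 + T)/(2 + T)
X(b, l) = 3 + (-1 + l)/(2 + l) (X(b, l) = (-1 + l)/(2 + l) - 1*(-3) = (-1 + l)/(2 + l) + 3 = 3 + (-1 + l)/(2 + l))
(-34*(-2 - 1))*X(-3, -1) = (-34*(-2 - 1))*((5 + 4*(-1))/(2 - 1)) = (-34*(-3))*((5 - 4)/1) = (-17*(-6))*(1*1) = 102*1 = 102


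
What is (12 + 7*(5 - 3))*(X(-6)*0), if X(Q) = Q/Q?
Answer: 0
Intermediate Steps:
X(Q) = 1
(12 + 7*(5 - 3))*(X(-6)*0) = (12 + 7*(5 - 3))*(1*0) = (12 + 7*2)*0 = (12 + 14)*0 = 26*0 = 0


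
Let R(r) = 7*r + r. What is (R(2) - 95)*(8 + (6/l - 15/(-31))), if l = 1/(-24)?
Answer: 331879/31 ≈ 10706.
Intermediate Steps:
l = -1/24 ≈ -0.041667
R(r) = 8*r
(R(2) - 95)*(8 + (6/l - 15/(-31))) = (8*2 - 95)*(8 + (6/(-1/24) - 15/(-31))) = (16 - 95)*(8 + (6*(-24) - 15*(-1/31))) = -79*(8 + (-144 + 15/31)) = -79*(8 - 4449/31) = -79*(-4201/31) = 331879/31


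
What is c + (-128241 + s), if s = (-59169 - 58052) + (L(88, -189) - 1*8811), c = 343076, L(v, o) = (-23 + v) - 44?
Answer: 88824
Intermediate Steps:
L(v, o) = -67 + v
s = -126011 (s = (-59169 - 58052) + ((-67 + 88) - 1*8811) = -117221 + (21 - 8811) = -117221 - 8790 = -126011)
c + (-128241 + s) = 343076 + (-128241 - 126011) = 343076 - 254252 = 88824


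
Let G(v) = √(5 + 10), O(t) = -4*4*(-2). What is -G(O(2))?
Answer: -√15 ≈ -3.8730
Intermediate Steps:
O(t) = 32 (O(t) = -16*(-2) = 32)
G(v) = √15
-G(O(2)) = -√15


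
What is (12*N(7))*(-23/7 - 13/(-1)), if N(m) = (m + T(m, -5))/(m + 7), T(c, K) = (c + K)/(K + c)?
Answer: 3264/49 ≈ 66.612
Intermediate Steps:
T(c, K) = 1 (T(c, K) = (K + c)/(K + c) = 1)
N(m) = (1 + m)/(7 + m) (N(m) = (m + 1)/(m + 7) = (1 + m)/(7 + m))
(12*N(7))*(-23/7 - 13/(-1)) = (12*((1 + 7)/(7 + 7)))*(-23/7 - 13/(-1)) = (12*(8/14))*(-23*⅐ - 13*(-1)) = (12*((1/14)*8))*(-23/7 + 13) = (12*(4/7))*(68/7) = (48/7)*(68/7) = 3264/49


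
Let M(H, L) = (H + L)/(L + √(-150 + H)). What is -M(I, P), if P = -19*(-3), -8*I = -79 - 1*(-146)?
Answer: -22173/27259 + 389*I*√2534/109036 ≈ -0.81342 + 0.17959*I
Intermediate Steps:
I = -67/8 (I = -(-79 - 1*(-146))/8 = -(-79 + 146)/8 = -⅛*67 = -67/8 ≈ -8.3750)
P = 57
M(H, L) = (H + L)/(L + √(-150 + H))
-M(I, P) = -(-67/8 + 57)/(57 + √(-150 - 67/8)) = -389/((57 + √(-1267/8))*8) = -389/((57 + I*√2534/4)*8) = -389/(8*(57 + I*√2534/4))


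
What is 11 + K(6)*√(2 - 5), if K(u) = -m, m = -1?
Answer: 11 + I*√3 ≈ 11.0 + 1.732*I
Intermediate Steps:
K(u) = 1 (K(u) = -1*(-1) = 1)
11 + K(6)*√(2 - 5) = 11 + 1*√(2 - 5) = 11 + 1*√(-3) = 11 + 1*(I*√3) = 11 + I*√3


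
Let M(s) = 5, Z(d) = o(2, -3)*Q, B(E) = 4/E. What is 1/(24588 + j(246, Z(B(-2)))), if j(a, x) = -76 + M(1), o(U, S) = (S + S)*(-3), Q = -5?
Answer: 1/24517 ≈ 4.0788e-5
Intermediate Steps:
o(U, S) = -6*S (o(U, S) = (2*S)*(-3) = -6*S)
Z(d) = -90 (Z(d) = -6*(-3)*(-5) = 18*(-5) = -90)
j(a, x) = -71 (j(a, x) = -76 + 5 = -71)
1/(24588 + j(246, Z(B(-2)))) = 1/(24588 - 71) = 1/24517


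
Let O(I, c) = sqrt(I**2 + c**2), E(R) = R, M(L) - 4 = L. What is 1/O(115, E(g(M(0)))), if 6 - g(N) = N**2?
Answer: sqrt(533)/2665 ≈ 0.0086630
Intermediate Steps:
M(L) = 4 + L
g(N) = 6 - N**2
1/O(115, E(g(M(0)))) = 1/(sqrt(115**2 + (6 - (4 + 0)**2)**2)) = 1/(sqrt(13225 + (6 - 1*4**2)**2)) = 1/(sqrt(13225 + (6 - 1*16)**2)) = 1/(sqrt(13225 + (6 - 16)**2)) = 1/(sqrt(13225 + (-10)**2)) = 1/(sqrt(13225 + 100)) = 1/(sqrt(13325)) = 1/(5*sqrt(533)) = sqrt(533)/2665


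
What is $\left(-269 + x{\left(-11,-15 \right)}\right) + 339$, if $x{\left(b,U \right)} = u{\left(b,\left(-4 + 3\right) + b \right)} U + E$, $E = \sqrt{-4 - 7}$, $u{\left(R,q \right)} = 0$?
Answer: $70 + i \sqrt{11} \approx 70.0 + 3.3166 i$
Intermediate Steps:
$E = i \sqrt{11}$ ($E = \sqrt{-11} = i \sqrt{11} \approx 3.3166 i$)
$x{\left(b,U \right)} = i \sqrt{11}$ ($x{\left(b,U \right)} = 0 U + i \sqrt{11} = 0 + i \sqrt{11} = i \sqrt{11}$)
$\left(-269 + x{\left(-11,-15 \right)}\right) + 339 = \left(-269 + i \sqrt{11}\right) + 339 = 70 + i \sqrt{11}$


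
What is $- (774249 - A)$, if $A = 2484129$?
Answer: $1709880$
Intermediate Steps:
$- (774249 - A) = - (774249 - 2484129) = \left(-1\right) \left(-1709880\right) = 1709880$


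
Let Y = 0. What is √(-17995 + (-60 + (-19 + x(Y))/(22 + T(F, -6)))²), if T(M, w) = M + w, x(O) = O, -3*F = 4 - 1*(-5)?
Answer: I*√2402754/13 ≈ 119.24*I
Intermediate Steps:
F = -3 (F = -(4 - 1*(-5))/3 = -(4 + 5)/3 = -⅓*9 = -3)
√(-17995 + (-60 + (-19 + x(Y))/(22 + T(F, -6)))²) = √(-17995 + (-60 + (-19 + 0)/(22 + (-3 - 6)))²) = √(-17995 + (-60 - 19/(22 - 9))²) = √(-17995 + (-60 - 19/13)²) = √(-17995 + (-799/13)²) = √(-17995 + 638401/169) = √(-2402754/169) = I*√2402754/13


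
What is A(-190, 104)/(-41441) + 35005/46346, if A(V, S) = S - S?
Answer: 35005/46346 ≈ 0.75530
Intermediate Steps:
A(V, S) = 0
A(-190, 104)/(-41441) + 35005/46346 = 0/(-41441) + 35005/46346 = 0*(-1/41441) + 35005*(1/46346) = 0 + 35005/46346 = 35005/46346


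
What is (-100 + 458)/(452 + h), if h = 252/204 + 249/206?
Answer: 1253716/1591463 ≈ 0.78778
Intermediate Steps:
h = 8559/3502 (h = 252*(1/204) + 249*(1/206) = 21/17 + 249/206 = 8559/3502 ≈ 2.4440)
(-100 + 458)/(452 + h) = (-100 + 458)/(452 + 8559/3502) = 358/(1591463/3502) = 358*(3502/1591463) = 1253716/1591463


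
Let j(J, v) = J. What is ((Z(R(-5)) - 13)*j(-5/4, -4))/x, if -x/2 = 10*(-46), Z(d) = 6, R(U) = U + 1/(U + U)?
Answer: 7/736 ≈ 0.0095109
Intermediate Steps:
R(U) = U + 1/(2*U)
x = 920 (x = -20*(-46) = -2*(-460) = 920)
((Z(R(-5)) - 13)*j(-5/4, -4))/x = ((6 - 13)*(-5/4))/920 = -(-35)/4*(1/920) = -7*(-5/4)*(1/920) = (35/4)*(1/920) = 7/736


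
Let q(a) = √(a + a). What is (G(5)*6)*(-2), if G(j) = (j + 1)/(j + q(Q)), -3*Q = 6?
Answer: -360/29 + 144*I/29 ≈ -12.414 + 4.9655*I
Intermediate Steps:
Q = -2 (Q = -⅓*6 = -2)
q(a) = √2*√a (q(a) = √(2*a) = √2*√a)
G(j) = (1 + j)/(j + 2*I) (G(j) = (j + 1)/(j + √2*√(-2)) = (1 + j)/(j + √2*(I*√2)) = (1 + j)/(j + 2*I))
(G(5)*6)*(-2) = (((1 + 5)/(5 + 2*I))*6)*(-2) = ((((5 - 2*I)/29)*6)*6)*(-2) = ((6*(5 - 2*I)/29)*6)*(-2) = (36*(5 - 2*I)/29)*(-2) = -72*(5 - 2*I)/29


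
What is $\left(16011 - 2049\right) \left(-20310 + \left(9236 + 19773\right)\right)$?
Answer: $121455438$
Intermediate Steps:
$\left(16011 - 2049\right) \left(-20310 + \left(9236 + 19773\right)\right) = 13962 \left(-20310 + 29009\right) = 13962 \cdot 8699 = 121455438$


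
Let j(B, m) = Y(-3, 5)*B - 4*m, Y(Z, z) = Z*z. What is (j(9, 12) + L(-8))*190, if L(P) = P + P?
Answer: -37810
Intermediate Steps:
j(B, m) = -15*B - 4*m (j(B, m) = (-3*5)*B - 4*m = -15*B - 4*m)
L(P) = 2*P
(j(9, 12) + L(-8))*190 = ((-15*9 - 4*12) + 2*(-8))*190 = ((-135 - 48) - 16)*190 = (-183 - 16)*190 = -199*190 = -37810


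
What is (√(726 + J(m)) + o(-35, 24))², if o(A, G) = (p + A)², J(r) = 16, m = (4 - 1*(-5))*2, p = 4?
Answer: (961 + √742)² ≈ 9.7662e+5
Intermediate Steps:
m = 18 (m = (4 + 5)*2 = 9*2 = 18)
o(A, G) = (4 + A)²
(√(726 + J(m)) + o(-35, 24))² = (√(726 + 16) + (4 - 35)²)² = (√742 + (-31)²)² = (√742 + 961)² = (961 + √742)²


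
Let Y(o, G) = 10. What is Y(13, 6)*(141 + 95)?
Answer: 2360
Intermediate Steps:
Y(13, 6)*(141 + 95) = 10*(141 + 95) = 10*236 = 2360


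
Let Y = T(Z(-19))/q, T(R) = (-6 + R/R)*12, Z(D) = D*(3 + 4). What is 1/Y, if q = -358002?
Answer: 59667/10 ≈ 5966.7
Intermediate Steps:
Z(D) = 7*D (Z(D) = D*7 = 7*D)
T(R) = -60 (T(R) = (-6 + 1)*12 = -5*12 = -60)
Y = 10/59667 (Y = -60/(-358002) = -60*(-1/358002) = 10/59667 ≈ 0.00016760)
1/Y = 1/(10/59667) = 59667/10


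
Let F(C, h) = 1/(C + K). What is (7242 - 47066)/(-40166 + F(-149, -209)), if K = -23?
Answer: 6849728/6908553 ≈ 0.99149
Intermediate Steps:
F(C, h) = 1/(-23 + C) (F(C, h) = 1/(C - 23) = 1/(-23 + C))
(7242 - 47066)/(-40166 + F(-149, -209)) = (7242 - 47066)/(-40166 + 1/(-23 - 149)) = -39824/(-40166 + 1/(-172)) = -39824/(-40166 - 1/172) = -39824/(-6908553/172) = -39824*(-172/6908553) = 6849728/6908553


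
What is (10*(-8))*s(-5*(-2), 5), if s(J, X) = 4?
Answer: -320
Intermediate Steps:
(10*(-8))*s(-5*(-2), 5) = (10*(-8))*4 = -80*4 = -320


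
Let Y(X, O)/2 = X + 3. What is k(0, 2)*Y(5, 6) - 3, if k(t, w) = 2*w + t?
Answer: 61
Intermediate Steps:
Y(X, O) = 6 + 2*X (Y(X, O) = 2*(X + 3) = 2*(3 + X) = 6 + 2*X)
k(t, w) = t + 2*w
k(0, 2)*Y(5, 6) - 3 = (0 + 2*2)*(6 + 2*5) - 3 = (0 + 4)*(6 + 10) - 3 = 4*16 - 3 = 64 - 3 = 61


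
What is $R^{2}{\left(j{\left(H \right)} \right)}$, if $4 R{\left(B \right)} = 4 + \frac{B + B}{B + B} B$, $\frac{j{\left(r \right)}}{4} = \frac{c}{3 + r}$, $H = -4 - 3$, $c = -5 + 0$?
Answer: $\frac{81}{16} \approx 5.0625$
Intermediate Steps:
$c = -5$
$H = -7$ ($H = -4 - 3 = -7$)
$j{\left(r \right)} = - \frac{20}{3 + r}$ ($j{\left(r \right)} = 4 \left(- \frac{5}{3 + r}\right) = - \frac{20}{3 + r}$)
$R{\left(B \right)} = 1 + \frac{B}{4}$ ($R{\left(B \right)} = \frac{4 + \frac{B + B}{B + B} B}{4} = \frac{4 + \frac{2 B}{2 B} B}{4} = \frac{4 + 2 B \frac{1}{2 B} B}{4} = \frac{4 + 1 B}{4} = \frac{4 + B}{4} = 1 + \frac{B}{4}$)
$R^{2}{\left(j{\left(H \right)} \right)} = \left(1 + \frac{\left(-20\right) \frac{1}{3 - 7}}{4}\right)^{2} = \left(1 + \frac{\left(-20\right) \frac{1}{-4}}{4}\right)^{2} = \left(1 + \frac{\left(-20\right) \left(- \frac{1}{4}\right)}{4}\right)^{2} = \left(1 + \frac{1}{4} \cdot 5\right)^{2} = \left(1 + \frac{5}{4}\right)^{2} = \left(\frac{9}{4}\right)^{2} = \frac{81}{16}$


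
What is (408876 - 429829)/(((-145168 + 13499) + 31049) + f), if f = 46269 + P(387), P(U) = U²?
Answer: -20953/95418 ≈ -0.21959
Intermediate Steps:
f = 196038 (f = 46269 + 387² = 46269 + 149769 = 196038)
(408876 - 429829)/(((-145168 + 13499) + 31049) + f) = (408876 - 429829)/(((-145168 + 13499) + 31049) + 196038) = -20953/((-131669 + 31049) + 196038) = -20953/(-100620 + 196038) = -20953/95418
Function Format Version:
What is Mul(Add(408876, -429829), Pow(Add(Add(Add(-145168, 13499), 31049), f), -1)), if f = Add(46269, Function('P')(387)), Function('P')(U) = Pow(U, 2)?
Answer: Rational(-20953, 95418) ≈ -0.21959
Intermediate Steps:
f = 196038 (f = Add(46269, Pow(387, 2)) = Add(46269, 149769) = 196038)
Mul(Add(408876, -429829), Pow(Add(Add(Add(-145168, 13499), 31049), f), -1)) = Mul(Add(408876, -429829), Pow(Add(Add(Add(-145168, 13499), 31049), 196038), -1)) = Mul(-20953, Pow(Add(Add(-131669, 31049), 196038), -1)) = Mul(-20953, Pow(Add(-100620, 196038), -1)) = Mul(-20953, Pow(95418, -1)) = Mul(-20953, Rational(1, 95418)) = Rational(-20953, 95418)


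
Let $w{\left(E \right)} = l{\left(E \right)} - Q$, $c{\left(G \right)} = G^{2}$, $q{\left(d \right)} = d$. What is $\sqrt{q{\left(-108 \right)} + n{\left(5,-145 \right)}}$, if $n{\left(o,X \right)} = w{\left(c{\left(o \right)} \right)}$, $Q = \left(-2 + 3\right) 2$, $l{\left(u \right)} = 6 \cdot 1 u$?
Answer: $2 \sqrt{10} \approx 6.3246$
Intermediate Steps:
$l{\left(u \right)} = 6 u$
$Q = 2$ ($Q = 1 \cdot 2 = 2$)
$w{\left(E \right)} = -2 + 6 E$ ($w{\left(E \right)} = 6 E - 2 = -2 + 6 E$)
$n{\left(o,X \right)} = -2 + 6 o^{2}$
$\sqrt{q{\left(-108 \right)} + n{\left(5,-145 \right)}} = \sqrt{-108 - \left(2 - 6 \cdot 5^{2}\right)} = \sqrt{-108 + \left(-2 + 6 \cdot 25\right)} = \sqrt{-108 + \left(-2 + 150\right)} = \sqrt{-108 + 148} = \sqrt{40} = 2 \sqrt{10}$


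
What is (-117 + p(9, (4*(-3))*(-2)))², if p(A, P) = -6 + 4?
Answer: 14161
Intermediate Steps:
p(A, P) = -2
(-117 + p(9, (4*(-3))*(-2)))² = (-117 - 2)² = (-119)² = 14161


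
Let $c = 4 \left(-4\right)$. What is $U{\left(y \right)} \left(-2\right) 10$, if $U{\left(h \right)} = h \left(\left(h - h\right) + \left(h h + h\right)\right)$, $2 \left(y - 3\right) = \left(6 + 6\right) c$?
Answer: $15914160$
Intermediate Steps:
$c = -16$
$y = -93$ ($y = 3 + \frac{\left(6 + 6\right) \left(-16\right)}{2} = 3 + \frac{12 \left(-16\right)}{2} = 3 + \frac{1}{2} \left(-192\right) = 3 - 96 = -93$)
$U{\left(h \right)} = h \left(h + h^{2}\right)$ ($U{\left(h \right)} = h \left(0 + \left(h^{2} + h\right)\right) = h \left(0 + \left(h + h^{2}\right)\right) = h \left(h + h^{2}\right)$)
$U{\left(y \right)} \left(-2\right) 10 = \left(-93\right)^{2} \left(1 - 93\right) \left(-2\right) 10 = 8649 \left(-92\right) \left(-2\right) 10 = \left(-795708\right) \left(-2\right) 10 = 1591416 \cdot 10 = 15914160$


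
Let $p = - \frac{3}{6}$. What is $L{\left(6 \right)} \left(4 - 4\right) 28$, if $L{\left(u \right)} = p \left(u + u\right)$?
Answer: $0$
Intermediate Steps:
$p = - \frac{1}{2}$ ($p = \left(-3\right) \frac{1}{6} = - \frac{1}{2} \approx -0.5$)
$L{\left(u \right)} = - u$ ($L{\left(u \right)} = - \frac{u + u}{2} = - \frac{2 u}{2} = - u$)
$L{\left(6 \right)} \left(4 - 4\right) 28 = \left(-1\right) 6 \left(4 - 4\right) 28 = - 6 \left(4 - 4\right) 28 = \left(-6\right) 0 \cdot 28 = 0 \cdot 28 = 0$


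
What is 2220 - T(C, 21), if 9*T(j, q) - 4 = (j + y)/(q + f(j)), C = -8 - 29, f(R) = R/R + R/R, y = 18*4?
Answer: 459413/207 ≈ 2219.4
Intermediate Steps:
y = 72
f(R) = 2 (f(R) = 1 + 1 = 2)
C = -37
T(j, q) = 4/9 + (72 + j)/(9*(2 + q)) (T(j, q) = 4/9 + ((j + 72)/(q + 2))/9 = 4/9 + ((72 + j)/(2 + q))/9 = 4/9 + (72 + j)/(9*(2 + q)))
2220 - T(C, 21) = 2220 - (80 - 37 + 4*21)/(9*(2 + 21)) = 2220 - (80 - 37 + 84)/(9*23) = 2220 - 127/(9*23) = 2220 - 1*127/207 = 2220 - 127/207 = 459413/207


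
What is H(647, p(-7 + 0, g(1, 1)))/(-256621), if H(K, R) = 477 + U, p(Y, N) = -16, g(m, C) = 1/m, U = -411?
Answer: -66/256621 ≈ -0.00025719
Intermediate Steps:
H(K, R) = 66 (H(K, R) = 477 - 411 = 66)
H(647, p(-7 + 0, g(1, 1)))/(-256621) = 66/(-256621) = 66*(-1/256621) = -66/256621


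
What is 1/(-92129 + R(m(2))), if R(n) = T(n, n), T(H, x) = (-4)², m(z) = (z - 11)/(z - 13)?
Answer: -1/92113 ≈ -1.0856e-5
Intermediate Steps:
m(z) = (-11 + z)/(-13 + z)
T(H, x) = 16
R(n) = 16
1/(-92129 + R(m(2))) = 1/(-92129 + 16) = 1/(-92113) = -1/92113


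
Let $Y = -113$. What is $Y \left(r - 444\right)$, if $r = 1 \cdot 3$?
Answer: $49833$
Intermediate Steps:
$r = 3$
$Y \left(r - 444\right) = - 113 \left(3 - 444\right) = \left(-113\right) \left(-441\right) = 49833$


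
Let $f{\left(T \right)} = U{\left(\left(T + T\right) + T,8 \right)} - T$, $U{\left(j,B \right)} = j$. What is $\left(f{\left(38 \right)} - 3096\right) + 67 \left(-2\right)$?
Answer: $-3154$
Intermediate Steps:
$f{\left(T \right)} = 2 T$ ($f{\left(T \right)} = \left(\left(T + T\right) + T\right) - T = \left(2 T + T\right) - T = 3 T - T = 2 T$)
$\left(f{\left(38 \right)} - 3096\right) + 67 \left(-2\right) = \left(2 \cdot 38 - 3096\right) + 67 \left(-2\right) = \left(76 - 3096\right) - 134 = -3020 - 134 = -3154$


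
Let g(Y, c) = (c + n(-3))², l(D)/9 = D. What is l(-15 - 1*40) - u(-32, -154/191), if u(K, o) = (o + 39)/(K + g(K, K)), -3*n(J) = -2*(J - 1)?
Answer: -995435415/2010848 ≈ -495.03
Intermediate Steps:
l(D) = 9*D
n(J) = -⅔ + 2*J/3 (n(J) = -(-2)*(J - 1)/3 = -(-2)*(-1 + J)/3 = -(2 - 2*J)/3 = -⅔ + 2*J/3)
g(Y, c) = (-8/3 + c)² (g(Y, c) = (c + (-⅔ + (⅔)*(-3)))² = (c + (-⅔ - 2))² = (c - 8/3)² = (-8/3 + c)²)
u(K, o) = (39 + o)/(K + (-8 + 3*K)²/9) (u(K, o) = (o + 39)/(K + (-8 + 3*K)²/9) = (39 + o)/(K + (-8 + 3*K)²/9))
l(-15 - 1*40) - u(-32, -154/191) = 9*(-15 - 1*40) - 9*(39 - 154/191)/((-8 + 3*(-32))² + 9*(-32)) = 9*(-15 - 40) - 9*(39 - 154*1/191)/((-8 - 96)² - 288) = 9*(-55) - 9*(39 - 154/191)/((-104)² - 288) = -495 - 9*7295/((10816 - 288)*191) = -495 - 9*7295/(10528*191) = -495 - 1*65655/2010848 = -495 - 65655/2010848 = -995435415/2010848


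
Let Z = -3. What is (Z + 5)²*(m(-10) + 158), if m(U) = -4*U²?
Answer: -968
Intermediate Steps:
(Z + 5)²*(m(-10) + 158) = (-3 + 5)²*(-4*(-10)² + 158) = 2²*(-4*100 + 158) = 4*(-400 + 158) = 4*(-242) = -968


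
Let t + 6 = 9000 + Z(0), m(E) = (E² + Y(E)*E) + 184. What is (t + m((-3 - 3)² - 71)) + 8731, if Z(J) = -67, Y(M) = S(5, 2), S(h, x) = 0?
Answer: 19067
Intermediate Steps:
Y(M) = 0
m(E) = 184 + E² (m(E) = (E² + 0*E) + 184 = (E² + 0) + 184 = E² + 184 = 184 + E²)
t = 8927 (t = -6 + (9000 - 67) = -6 + 8933 = 8927)
(t + m((-3 - 3)² - 71)) + 8731 = (8927 + (184 + ((-3 - 3)² - 71)²)) + 8731 = (8927 + (184 + ((-6)² - 71)²)) + 8731 = (8927 + (184 + (36 - 71)²)) + 8731 = (8927 + (184 + (-35)²)) + 8731 = (8927 + (184 + 1225)) + 8731 = (8927 + 1409) + 8731 = 10336 + 8731 = 19067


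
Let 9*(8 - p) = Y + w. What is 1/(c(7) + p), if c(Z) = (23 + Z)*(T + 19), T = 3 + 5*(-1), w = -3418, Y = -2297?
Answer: 1/1153 ≈ 0.00086730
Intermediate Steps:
T = -2 (T = 3 - 5 = -2)
p = 643 (p = 8 - (-2297 - 3418)/9 = 8 - 1/9*(-5715) = 8 + 635 = 643)
c(Z) = 391 + 17*Z (c(Z) = (23 + Z)*(-2 + 19) = (23 + Z)*17 = 391 + 17*Z)
1/(c(7) + p) = 1/((391 + 17*7) + 643) = 1/((391 + 119) + 643) = 1/(510 + 643) = 1/1153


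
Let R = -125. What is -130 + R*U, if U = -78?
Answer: 9620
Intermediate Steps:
-130 + R*U = -130 - 125*(-78) = -130 + 9750 = 9620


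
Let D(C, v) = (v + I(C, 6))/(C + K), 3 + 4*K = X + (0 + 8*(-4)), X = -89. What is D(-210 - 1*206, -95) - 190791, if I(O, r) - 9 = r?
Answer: -85283497/447 ≈ -1.9079e+5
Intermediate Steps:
I(O, r) = 9 + r
K = -31 (K = -3/4 + (-89 + (0 + 8*(-4)))/4 = -3/4 + (-89 + (0 - 32))/4 = -3/4 + (-89 - 32)/4 = -3/4 + (1/4)*(-121) = -3/4 - 121/4 = -31)
D(C, v) = (15 + v)/(-31 + C) (D(C, v) = (v + (9 + 6))/(C - 31) = (v + 15)/(-31 + C) = (15 + v)/(-31 + C))
D(-210 - 1*206, -95) - 190791 = (15 - 95)/(-31 + (-210 - 1*206)) - 190791 = -80/(-31 + (-210 - 206)) - 190791 = -80/(-31 - 416) - 190791 = -80/(-447) - 190791 = -1/447*(-80) - 190791 = 80/447 - 190791 = -85283497/447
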